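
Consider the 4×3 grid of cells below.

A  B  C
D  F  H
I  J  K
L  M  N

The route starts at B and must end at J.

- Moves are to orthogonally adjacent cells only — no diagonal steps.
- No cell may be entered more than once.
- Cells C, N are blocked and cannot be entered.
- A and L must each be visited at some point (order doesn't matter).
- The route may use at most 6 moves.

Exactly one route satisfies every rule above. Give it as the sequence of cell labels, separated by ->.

Any route must reach A and L and still end at J within 6 moves, so the order of the required stops is forced.
Route from B: left 1 to A, down 3 to L, right 1 to M, up 1 to J — 6 moves in all.
Check: all required cells visited; 6 ≤ 6 moves.

B -> A -> D -> I -> L -> M -> J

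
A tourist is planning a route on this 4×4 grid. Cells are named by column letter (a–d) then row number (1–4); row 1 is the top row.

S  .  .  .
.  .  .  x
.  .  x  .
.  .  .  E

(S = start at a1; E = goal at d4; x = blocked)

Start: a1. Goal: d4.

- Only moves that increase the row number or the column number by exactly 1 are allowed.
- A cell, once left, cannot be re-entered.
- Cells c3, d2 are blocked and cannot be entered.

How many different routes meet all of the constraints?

4

A right/down-only route from a1 to d4 makes exactly 3 down-moves and 3 right-moves in some order.
With no other constraints that would be C(6,3) = 20 routes.
Subtract routes through each blocked cell (inclusion–exclusion for overlaps): − through d2: 4 − through c3: 12 → 4.
That gives 4 routes.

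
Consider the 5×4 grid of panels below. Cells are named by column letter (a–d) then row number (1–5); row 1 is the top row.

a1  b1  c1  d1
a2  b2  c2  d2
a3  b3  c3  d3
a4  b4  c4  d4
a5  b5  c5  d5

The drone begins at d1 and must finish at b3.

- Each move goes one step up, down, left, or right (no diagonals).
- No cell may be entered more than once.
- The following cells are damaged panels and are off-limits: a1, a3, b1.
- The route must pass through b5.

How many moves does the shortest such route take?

Any route passes through b5 somewhere between d1 and b3. Summing Manhattan distances along the two legs (d1 → b5 → b3) gives a lower bound of 6 + 2 = 8 moves.
A route of 8 moves achieves this: d1 → d2 → d3 → d4 → d5 → c5 → b5 → b4 → b3.
Since 8 matches the lower bound, it is optimal.

8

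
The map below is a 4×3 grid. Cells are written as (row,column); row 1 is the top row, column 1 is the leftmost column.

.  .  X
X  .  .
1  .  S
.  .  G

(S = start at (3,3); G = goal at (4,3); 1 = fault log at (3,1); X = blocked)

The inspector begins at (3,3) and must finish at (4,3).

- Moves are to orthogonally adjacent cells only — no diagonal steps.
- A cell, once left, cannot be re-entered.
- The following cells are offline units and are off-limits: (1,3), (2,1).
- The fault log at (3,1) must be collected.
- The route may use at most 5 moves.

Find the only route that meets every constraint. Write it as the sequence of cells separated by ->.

The 5-move cap with required stops at (3,1) leaves no slack for detours.
Route from (3,3): left 2 to (3,1), down 1 to (4,1), right 2 to (4,3) — 5 moves in all.
Check: all required cells visited; 5 ≤ 5 moves.

(3,3) -> (3,2) -> (3,1) -> (4,1) -> (4,2) -> (4,3)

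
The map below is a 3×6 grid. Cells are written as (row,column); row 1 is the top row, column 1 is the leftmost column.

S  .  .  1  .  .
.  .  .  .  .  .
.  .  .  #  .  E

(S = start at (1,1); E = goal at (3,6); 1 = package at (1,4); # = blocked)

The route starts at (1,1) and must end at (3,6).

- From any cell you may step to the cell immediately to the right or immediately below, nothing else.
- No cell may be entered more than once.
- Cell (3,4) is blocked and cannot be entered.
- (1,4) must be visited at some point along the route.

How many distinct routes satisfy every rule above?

A right/down-only route from (1,1) to (3,6) makes exactly 2 down-moves and 5 right-moves in some order.
With no other constraints that would be C(7,2) = 21 routes.
Split at (1,4) and multiply the segment counts (each segment already excludes blocked cells): (1,1)→(1,4): 1; (1,4)→(3,6): 5; product = 5.
That gives 5 routes.

5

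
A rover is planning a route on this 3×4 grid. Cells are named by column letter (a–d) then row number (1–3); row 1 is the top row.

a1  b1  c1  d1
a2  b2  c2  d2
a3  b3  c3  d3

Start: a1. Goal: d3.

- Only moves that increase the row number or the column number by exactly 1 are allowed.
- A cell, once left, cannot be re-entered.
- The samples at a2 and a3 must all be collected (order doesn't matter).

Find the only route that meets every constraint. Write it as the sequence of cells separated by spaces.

Moves only go right or down, so the column and row indices never decrease.
Route from a1: 2× down (reaching a3), 3× right (reaching d3) — 5 moves in all.
Check: all required cells visited.

a1 a2 a3 b3 c3 d3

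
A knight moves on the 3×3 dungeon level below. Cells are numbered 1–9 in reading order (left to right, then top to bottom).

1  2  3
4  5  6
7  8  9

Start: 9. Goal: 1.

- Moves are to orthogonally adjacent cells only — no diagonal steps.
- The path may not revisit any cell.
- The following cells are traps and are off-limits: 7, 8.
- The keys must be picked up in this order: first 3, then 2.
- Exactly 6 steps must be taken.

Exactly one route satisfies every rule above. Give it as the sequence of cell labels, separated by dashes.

9 - 6 - 3 - 2 - 5 - 4 - 1

The waypoints must appear in the order 3, 2, with no cell reused.
Route from 9: 2× up (reaching 3), left to 2, down to 5, left to 4, up to 1 — 6 moves in all.
Check: order respected (3 at step 2, 2 at step 3); 6 moves as required.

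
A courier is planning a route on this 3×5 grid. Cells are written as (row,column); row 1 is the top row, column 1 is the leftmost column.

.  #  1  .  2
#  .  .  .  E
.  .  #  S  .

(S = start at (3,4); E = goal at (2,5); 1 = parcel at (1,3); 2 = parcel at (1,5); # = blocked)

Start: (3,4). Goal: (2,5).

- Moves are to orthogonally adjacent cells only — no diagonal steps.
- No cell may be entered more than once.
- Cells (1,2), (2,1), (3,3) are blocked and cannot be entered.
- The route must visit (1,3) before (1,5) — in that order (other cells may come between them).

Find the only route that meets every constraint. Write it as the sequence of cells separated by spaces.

(3,4) (2,4) (2,3) (1,3) (1,4) (1,5) (2,5)

The waypoints must appear in the order (1,3), (1,5), with no cell reused.
Route from (3,4): up 1 to (2,4), left 1 to (2,3), up 1 to (1,3), right 2 to (1,5), down 1 to (2,5) — 6 moves in all.
Check: order respected (1 at step 3, 2 at step 5).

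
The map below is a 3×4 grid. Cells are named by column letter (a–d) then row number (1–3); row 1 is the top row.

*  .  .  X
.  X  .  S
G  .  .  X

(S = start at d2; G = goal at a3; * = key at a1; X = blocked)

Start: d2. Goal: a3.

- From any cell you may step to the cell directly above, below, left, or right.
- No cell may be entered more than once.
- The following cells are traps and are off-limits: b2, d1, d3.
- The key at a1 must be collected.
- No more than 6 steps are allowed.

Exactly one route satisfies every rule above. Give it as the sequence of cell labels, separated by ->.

d2 -> c2 -> c1 -> b1 -> a1 -> a2 -> a3

Any route must reach a1 and still end at a3 within 6 moves, so the order of the required stops is forced.
Route from d2: left 1 to c2, up 1 to c1, left 2 to a1, down 2 to a3 — 6 moves in all.
Check: all required cells visited; 6 ≤ 6 moves.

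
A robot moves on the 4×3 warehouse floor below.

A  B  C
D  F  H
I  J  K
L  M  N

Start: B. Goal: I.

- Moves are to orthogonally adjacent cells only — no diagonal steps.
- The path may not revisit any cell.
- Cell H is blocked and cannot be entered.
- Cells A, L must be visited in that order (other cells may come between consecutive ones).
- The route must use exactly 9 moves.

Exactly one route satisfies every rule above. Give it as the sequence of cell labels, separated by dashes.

B - A - D - F - J - K - N - M - L - I

The waypoints must appear in the order A, L, with no cell reused.
Route from B: left to A, down to D, right to F, down to J, right to K, down to N, 2× left (reaching L), up to I — 9 moves in all.
Check: order respected (A at step 1, L at step 8); 9 moves as required.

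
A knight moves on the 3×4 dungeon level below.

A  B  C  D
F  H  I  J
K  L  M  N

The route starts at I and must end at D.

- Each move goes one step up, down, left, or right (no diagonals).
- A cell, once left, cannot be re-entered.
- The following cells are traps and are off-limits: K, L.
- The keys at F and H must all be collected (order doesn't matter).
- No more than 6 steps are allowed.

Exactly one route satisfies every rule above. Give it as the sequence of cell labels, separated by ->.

I -> H -> F -> A -> B -> C -> D

The 6-move cap with required stops at F, H leaves no slack for detours.
Route from I: 2× left (reaching F), up to A, 3× right (reaching D) — 6 moves in all.
Check: all required cells visited; 6 ≤ 6 moves.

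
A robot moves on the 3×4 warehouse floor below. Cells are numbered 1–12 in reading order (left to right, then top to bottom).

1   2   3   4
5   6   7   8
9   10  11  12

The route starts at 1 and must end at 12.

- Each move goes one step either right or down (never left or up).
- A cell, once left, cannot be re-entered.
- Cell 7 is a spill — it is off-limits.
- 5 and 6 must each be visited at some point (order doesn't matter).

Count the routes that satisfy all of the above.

A right/down-only route from 1 to 12 makes exactly 2 down-moves and 3 right-moves in some order.
With no other constraints that would be C(5,2) = 10 routes.
A monotone route can only reach the required cells in the order 5, 6, so split there and multiply the segment counts (each segment already excludes blocked cells): 1→5: 1; 5→6: 1; 6→12: 1; product = 1.
That gives 1 route.

1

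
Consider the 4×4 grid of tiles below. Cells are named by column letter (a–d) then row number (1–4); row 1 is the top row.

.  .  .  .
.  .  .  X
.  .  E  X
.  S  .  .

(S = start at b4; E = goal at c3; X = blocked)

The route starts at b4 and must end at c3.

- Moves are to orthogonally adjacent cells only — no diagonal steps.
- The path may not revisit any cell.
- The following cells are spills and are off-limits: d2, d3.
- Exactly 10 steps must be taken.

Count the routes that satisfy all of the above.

2

Need simple routes of exactly 10 moves from b4 to c3 (Manhattan distance 2, so 4 moves are spent on a detour and 4 undoing it).
Enumerating: b4 a4 a3 a2 a1 b1 c1 c2 b2 b3 c3 | b4 a4 a3 b3 b2 a2 a1 b1 c1 c2 c3.
That gives 2 routes.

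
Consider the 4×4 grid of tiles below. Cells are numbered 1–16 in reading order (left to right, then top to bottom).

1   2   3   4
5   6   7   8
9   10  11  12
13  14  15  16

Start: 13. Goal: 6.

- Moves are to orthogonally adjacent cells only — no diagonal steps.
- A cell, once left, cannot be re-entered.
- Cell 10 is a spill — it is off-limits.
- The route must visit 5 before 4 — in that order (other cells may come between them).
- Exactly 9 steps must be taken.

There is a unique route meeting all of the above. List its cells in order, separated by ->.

The waypoints must appear in the order 5, 4, with no cell reused.
Route from 13: up 3 to 1, right 3 to 4, down 1 to 8, left 2 to 6 — 9 moves in all.
Check: order respected (5 at step 2, 4 at step 6); 9 moves as required.

13 -> 9 -> 5 -> 1 -> 2 -> 3 -> 4 -> 8 -> 7 -> 6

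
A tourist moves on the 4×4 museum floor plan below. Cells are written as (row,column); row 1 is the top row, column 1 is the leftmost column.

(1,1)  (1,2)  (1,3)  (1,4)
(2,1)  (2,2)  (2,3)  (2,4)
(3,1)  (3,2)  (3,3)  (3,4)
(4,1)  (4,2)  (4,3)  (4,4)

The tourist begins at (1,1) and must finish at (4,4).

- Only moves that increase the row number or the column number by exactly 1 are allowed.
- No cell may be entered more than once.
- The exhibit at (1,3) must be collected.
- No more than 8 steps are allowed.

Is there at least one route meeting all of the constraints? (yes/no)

yes

One route that works: (1,1) → (1,2) → (1,3) → (2,3) → (3,3) → (4,3) → (4,4).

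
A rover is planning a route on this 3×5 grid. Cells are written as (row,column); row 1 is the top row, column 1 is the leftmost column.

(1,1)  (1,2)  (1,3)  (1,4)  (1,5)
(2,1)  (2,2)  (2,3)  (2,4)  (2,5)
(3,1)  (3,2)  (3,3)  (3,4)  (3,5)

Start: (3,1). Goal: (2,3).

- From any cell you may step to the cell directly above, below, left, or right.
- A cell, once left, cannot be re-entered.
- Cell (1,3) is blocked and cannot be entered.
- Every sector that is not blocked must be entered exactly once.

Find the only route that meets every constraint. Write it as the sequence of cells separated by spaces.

(3,1) (2,1) (1,1) (1,2) (2,2) (3,2) (3,3) (3,4) (3,5) (2,5) (1,5) (1,4) (2,4) (2,3)

Need to visit all 14 open cells exactly once, starting at (3,1) and ending at (2,3).
Route from (3,1): up 2 to (1,1), right 1 to (1,2), down 2 to (3,2), right 3 to (3,5), up 2 to (1,5), left 1 to (1,4), down 1 to (2,4), left 1 to (2,3) — 13 moves in all.
Check: all 14 open cells covered.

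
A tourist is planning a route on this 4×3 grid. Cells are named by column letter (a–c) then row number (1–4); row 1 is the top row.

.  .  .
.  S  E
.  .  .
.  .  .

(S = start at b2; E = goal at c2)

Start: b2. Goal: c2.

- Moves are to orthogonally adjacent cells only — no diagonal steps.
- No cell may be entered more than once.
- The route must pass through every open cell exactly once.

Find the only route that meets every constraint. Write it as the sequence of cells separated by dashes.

b2 - b3 - c3 - c4 - b4 - a4 - a3 - a2 - a1 - b1 - c1 - c2

Need to visit all 12 open cells exactly once, starting at b2 and ending at c2.
Cell c4 has only two open neighbours (c3 and b4), so the path must pass straight through it: one of those is the cell it's entered from and the other is where it exits.
Route from b2: down to b3, right to c3, down to c4, 2× left (reaching a4), 3× up (reaching a1), 2× right (reaching c1), down to c2 — 11 moves in all.
Check: all 12 open cells covered.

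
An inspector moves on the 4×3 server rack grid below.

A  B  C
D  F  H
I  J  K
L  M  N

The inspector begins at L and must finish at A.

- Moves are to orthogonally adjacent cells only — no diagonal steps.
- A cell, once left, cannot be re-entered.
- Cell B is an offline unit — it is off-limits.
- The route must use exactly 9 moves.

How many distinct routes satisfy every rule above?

2

Need simple routes of exactly 9 moves from L to A (Manhattan distance 3, so 3 moves are spent on a detour and 3 undoing it).
Enumerating: L I J M N K H F D A | L M N K H F J I D A.
That gives 2 routes.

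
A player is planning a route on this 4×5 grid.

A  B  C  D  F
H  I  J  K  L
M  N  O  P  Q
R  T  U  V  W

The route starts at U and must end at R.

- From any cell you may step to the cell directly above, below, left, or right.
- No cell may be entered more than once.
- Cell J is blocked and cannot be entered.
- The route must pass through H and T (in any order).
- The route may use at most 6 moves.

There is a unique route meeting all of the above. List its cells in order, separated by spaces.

U T N I H M R

The 6-move cap with required stops at H, T leaves no slack for detours.
Route from U: left to T, 2× up (reaching I), left to H, 2× down (reaching R) — 6 moves in all.
Check: all required cells visited; 6 ≤ 6 moves.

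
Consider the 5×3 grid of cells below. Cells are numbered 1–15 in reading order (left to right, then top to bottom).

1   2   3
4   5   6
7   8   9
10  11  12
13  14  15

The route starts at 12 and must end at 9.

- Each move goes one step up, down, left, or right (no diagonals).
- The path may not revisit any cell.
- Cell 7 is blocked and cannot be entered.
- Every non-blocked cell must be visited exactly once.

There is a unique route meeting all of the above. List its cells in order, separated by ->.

Need to visit all 14 open cells exactly once, starting at 12 and ending at 9.
Cell 10 has only two open neighbours (13 and 11), so the path must pass straight through it: one of those is the cell it's entered from and the other is where it exits.
Route from 12: down 1 to 15, left 2 to 13, up 1 to 10, right 1 to 11, up 2 to 5, left 1 to 4, up 1 to 1, right 2 to 3, down 2 to 9 — 13 moves in all.
Check: all 14 open cells covered.

12 -> 15 -> 14 -> 13 -> 10 -> 11 -> 8 -> 5 -> 4 -> 1 -> 2 -> 3 -> 6 -> 9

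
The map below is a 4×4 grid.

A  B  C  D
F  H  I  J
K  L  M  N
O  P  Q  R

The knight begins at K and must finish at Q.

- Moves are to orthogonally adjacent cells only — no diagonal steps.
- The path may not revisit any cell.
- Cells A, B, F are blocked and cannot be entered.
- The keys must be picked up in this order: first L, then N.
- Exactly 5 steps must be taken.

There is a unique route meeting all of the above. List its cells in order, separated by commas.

K, L, M, N, R, Q

The waypoints must appear in the order L, N, with no cell reused.
Route from K: right 3 to N, down 1 to R, left 1 to Q — 5 moves in all.
Check: order respected (L at step 1, N at step 3); 5 moves as required.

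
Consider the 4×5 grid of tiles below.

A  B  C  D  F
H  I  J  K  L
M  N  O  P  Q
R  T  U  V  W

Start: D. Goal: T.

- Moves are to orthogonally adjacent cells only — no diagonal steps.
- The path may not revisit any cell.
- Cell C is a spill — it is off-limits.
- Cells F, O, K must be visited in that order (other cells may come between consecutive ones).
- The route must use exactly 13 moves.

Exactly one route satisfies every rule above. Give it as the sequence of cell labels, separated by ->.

D -> F -> L -> Q -> W -> V -> U -> O -> P -> K -> J -> I -> N -> T

The waypoints must appear in the order F, O, K, with no cell reused.
Route from D: right to F, 3× down (reaching W), 2× left (reaching U), up to O, right to P, up to K, 2× left (reaching I), 2× down (reaching T) — 13 moves in all.
Check: order respected (F at step 1, O at step 7, K at step 9); 13 moves as required.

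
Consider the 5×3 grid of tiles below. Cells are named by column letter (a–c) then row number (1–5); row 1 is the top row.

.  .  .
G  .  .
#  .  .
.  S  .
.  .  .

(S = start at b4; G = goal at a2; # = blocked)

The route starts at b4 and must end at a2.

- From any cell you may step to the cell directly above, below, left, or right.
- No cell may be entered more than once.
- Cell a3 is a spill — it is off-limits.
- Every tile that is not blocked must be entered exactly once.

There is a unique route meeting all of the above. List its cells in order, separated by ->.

Need to visit all 14 open cells exactly once, starting at b4 and ending at a2.
Cell a1 has only two open neighbours (a2 and b1), so the path must pass straight through it: one of those is the cell it's entered from and the other is where it exits.
Route from b4: left to a4, down to a5, 2× right (reaching c5), 2× up (reaching c3), left to b3, up to b2, right to c2, up to c1, 2× left (reaching a1), down to a2 — 13 moves in all.
Check: all 14 open cells covered.

b4 -> a4 -> a5 -> b5 -> c5 -> c4 -> c3 -> b3 -> b2 -> c2 -> c1 -> b1 -> a1 -> a2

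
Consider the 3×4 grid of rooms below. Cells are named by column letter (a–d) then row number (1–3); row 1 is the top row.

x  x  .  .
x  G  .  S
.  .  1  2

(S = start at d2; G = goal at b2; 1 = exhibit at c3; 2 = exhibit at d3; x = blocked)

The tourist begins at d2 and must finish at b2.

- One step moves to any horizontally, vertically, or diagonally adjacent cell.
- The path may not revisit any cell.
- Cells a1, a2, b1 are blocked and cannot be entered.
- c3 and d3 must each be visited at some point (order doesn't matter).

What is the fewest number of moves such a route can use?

Any route passes through c3 and d3 in some order between d2 and b2. Summing Chebyshev distances along each leg and taking the cheapest ordering (d2 → d3 → c3 → b2) gives a lower bound of 1 + 1 + 1 = 3 moves.
A route of 3 moves achieves this: d2 → d3 → c3 → b2.
Since 3 matches the lower bound, it is optimal.

3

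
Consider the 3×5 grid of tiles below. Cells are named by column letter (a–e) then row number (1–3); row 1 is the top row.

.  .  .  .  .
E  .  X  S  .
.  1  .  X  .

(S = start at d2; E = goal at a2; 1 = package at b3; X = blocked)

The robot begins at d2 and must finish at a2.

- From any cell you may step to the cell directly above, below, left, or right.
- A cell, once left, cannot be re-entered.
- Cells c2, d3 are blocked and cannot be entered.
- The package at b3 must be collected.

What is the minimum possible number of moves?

7

Any route passes through b3 somewhere between d2 and a2. Summing Manhattan distances along the two legs (d2 → b3 → a2) gives a lower bound of 3 + 2 = 5 moves.
That bound ignores the blocked cells. Measuring each leg by the fewest moves that actually steer around them (d2→b3: 5; b3→a2: 2) raises the lower bound to 7.
A route of 7 moves exists: d2 → d1 → c1 → b1 → b2 → b3 → a3 → a2.
Since 7 matches that lower bound, it is optimal.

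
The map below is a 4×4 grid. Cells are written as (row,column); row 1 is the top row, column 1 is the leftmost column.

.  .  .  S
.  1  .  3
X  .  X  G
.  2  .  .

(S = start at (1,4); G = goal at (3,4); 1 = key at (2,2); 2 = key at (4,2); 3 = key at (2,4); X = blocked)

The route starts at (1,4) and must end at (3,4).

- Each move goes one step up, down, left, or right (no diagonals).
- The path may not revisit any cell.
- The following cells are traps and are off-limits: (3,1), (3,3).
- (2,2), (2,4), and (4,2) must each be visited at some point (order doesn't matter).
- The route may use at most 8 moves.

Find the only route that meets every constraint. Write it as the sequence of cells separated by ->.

(1,4) -> (2,4) -> (2,3) -> (2,2) -> (3,2) -> (4,2) -> (4,3) -> (4,4) -> (3,4)

The budget equals the shortest possible length, so every move has to be on a shortest route through the required cells.
Route from (1,4): down 1 to (2,4), left 2 to (2,2), down 2 to (4,2), right 2 to (4,4), up 1 to (3,4) — 8 moves in all.
Check: all required cells visited; 8 ≤ 8 moves.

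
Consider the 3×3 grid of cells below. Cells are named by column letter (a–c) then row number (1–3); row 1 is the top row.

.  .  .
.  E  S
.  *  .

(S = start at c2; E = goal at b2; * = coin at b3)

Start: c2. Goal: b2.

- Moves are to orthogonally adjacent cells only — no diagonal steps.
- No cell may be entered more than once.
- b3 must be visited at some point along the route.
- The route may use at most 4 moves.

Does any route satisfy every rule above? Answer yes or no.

One route that works: c2 → c3 → b3 → b2.

yes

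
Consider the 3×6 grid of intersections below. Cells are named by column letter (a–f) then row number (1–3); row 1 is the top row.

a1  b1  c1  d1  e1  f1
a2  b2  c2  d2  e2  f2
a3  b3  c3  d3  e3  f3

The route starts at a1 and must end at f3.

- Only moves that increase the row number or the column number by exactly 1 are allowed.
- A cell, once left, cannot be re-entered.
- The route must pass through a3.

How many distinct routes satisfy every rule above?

A right/down-only route from a1 to f3 makes exactly 2 down-moves and 5 right-moves in some order.
With no other constraints that would be C(7,2) = 21 routes.
Split at a3 and multiply the segment counts: a1→a3: 1; a3→f3: 1; product = 1.
That gives 1 route.

1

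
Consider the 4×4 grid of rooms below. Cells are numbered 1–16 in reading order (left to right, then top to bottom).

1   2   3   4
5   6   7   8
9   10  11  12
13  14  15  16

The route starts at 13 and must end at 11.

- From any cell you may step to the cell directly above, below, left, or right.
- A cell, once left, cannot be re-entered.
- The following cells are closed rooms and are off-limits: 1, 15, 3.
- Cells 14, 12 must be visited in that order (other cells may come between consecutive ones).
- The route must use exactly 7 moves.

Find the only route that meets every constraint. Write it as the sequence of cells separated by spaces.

13 14 10 6 7 8 12 11

The waypoints must appear in the order 14, 12, with no cell reused.
Route from 13: right 1 to 14, up 2 to 6, right 2 to 8, down 1 to 12, left 1 to 11 — 7 moves in all.
Check: order respected (14 at step 1, 12 at step 6); 7 moves as required.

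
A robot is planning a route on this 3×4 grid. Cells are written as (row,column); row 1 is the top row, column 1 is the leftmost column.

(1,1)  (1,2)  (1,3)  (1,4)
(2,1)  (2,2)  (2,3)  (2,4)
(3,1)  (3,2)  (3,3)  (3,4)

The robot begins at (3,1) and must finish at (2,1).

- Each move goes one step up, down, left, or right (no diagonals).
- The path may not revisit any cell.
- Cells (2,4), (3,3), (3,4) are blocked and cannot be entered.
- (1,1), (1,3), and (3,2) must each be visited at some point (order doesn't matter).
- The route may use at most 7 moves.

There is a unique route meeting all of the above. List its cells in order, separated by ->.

The budget equals the shortest possible length, so every move has to be on a shortest route through the required cells.
Route from (3,1): right to (3,2), up to (2,2), right to (2,3), up to (1,3), 2× left (reaching (1,1)), down to (2,1) — 7 moves in all.
Check: all required cells visited; 7 ≤ 7 moves.

(3,1) -> (3,2) -> (2,2) -> (2,3) -> (1,3) -> (1,2) -> (1,1) -> (2,1)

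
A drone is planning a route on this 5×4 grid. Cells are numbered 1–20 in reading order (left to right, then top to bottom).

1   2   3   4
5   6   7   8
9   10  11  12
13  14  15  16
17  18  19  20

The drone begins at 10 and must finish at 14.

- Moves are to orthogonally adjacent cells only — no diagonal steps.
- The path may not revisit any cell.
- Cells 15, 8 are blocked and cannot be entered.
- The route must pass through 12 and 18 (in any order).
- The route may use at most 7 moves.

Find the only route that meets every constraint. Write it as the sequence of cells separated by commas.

10, 11, 12, 16, 20, 19, 18, 14

The budget equals the shortest possible length, so every move has to be on a shortest route through the required cells.
Route from 10: right 2 to 12, down 2 to 20, left 2 to 18, up 1 to 14 — 7 moves in all.
Check: all required cells visited; 7 ≤ 7 moves.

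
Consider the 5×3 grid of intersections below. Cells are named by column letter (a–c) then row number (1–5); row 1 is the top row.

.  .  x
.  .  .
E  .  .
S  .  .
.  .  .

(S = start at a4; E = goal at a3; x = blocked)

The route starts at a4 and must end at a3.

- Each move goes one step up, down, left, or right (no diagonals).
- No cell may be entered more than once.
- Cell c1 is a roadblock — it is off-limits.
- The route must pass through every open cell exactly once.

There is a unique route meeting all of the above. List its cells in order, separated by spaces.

Need to visit all 14 open cells exactly once, starting at a4 and ending at a3.
Cell c5 has only two open neighbours (c4 and b5), so the path must pass straight through it: one of those is the cell it's entered from and the other is where it exits.
Route from a4: down 1 to a5, right 2 to c5, up 1 to c4, left 1 to b4, up 1 to b3, right 1 to c3, up 1 to c2, left 1 to b2, up 1 to b1, left 1 to a1, down 2 to a3 — 13 moves in all.
Check: all 14 open cells covered.

a4 a5 b5 c5 c4 b4 b3 c3 c2 b2 b1 a1 a2 a3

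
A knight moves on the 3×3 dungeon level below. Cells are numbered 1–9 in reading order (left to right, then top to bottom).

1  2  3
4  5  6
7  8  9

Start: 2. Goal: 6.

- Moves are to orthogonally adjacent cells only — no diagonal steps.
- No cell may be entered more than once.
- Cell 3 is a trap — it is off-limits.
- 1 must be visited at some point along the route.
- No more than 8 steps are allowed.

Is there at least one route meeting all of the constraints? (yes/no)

yes

One route that works: 2 → 1 → 4 → 5 → 6.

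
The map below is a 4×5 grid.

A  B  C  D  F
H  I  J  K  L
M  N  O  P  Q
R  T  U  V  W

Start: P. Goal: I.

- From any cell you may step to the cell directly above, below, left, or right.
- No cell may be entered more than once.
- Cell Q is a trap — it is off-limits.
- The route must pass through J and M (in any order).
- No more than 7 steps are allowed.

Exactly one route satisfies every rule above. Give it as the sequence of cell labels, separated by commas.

P, K, J, O, N, M, H, I

Any route must reach J and M and still end at I within 7 moves, so the order of the required stops is forced.
Route from P: up 1 to K, left 1 to J, down 1 to O, left 2 to M, up 1 to H, right 1 to I — 7 moves in all.
Check: all required cells visited; 7 ≤ 7 moves.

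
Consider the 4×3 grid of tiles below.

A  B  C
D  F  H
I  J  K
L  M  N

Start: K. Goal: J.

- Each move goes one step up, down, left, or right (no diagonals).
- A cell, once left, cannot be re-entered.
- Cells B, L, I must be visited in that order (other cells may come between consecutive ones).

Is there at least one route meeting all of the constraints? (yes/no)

Ignoring the required order, 5 revisit-free routes from K to J pass through all of B, L, and I; the waypoint orders that occur are B → I → L (3); L → I → B (2) — never B → L → I.

no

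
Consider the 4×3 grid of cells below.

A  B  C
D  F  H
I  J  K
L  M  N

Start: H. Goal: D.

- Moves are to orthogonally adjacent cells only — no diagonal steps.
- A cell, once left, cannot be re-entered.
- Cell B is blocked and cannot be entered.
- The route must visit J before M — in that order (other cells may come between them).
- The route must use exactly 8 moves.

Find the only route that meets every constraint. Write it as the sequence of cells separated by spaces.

H F J K N M L I D

The waypoints must appear in the order J, M, with no cell reused.
Route from H: left 1 to F, down 1 to J, right 1 to K, down 1 to N, left 2 to L, up 2 to D — 8 moves in all.
Check: order respected (J at step 2, M at step 5); 8 moves as required.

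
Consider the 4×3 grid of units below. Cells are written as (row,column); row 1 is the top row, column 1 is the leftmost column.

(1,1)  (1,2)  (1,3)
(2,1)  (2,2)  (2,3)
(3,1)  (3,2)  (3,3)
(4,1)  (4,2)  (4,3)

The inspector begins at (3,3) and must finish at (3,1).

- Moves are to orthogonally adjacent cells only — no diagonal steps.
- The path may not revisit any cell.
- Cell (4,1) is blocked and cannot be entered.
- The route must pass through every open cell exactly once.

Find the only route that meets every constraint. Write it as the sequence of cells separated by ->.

Need to visit all 11 open cells exactly once, starting at (3,3) and ending at (3,1).
Cell (4,3) has only two open neighbours ((3,3) and (4,2)), so the path must pass straight through it: one of those is the cell it's entered from and the other is where it exits.
Route from (3,3): down to (4,3), left to (4,2), 2× up (reaching (2,2)), right to (2,3), up to (1,3), 2× left (reaching (1,1)), 2× down (reaching (3,1)) — 10 moves in all.
Check: all 11 open cells covered.

(3,3) -> (4,3) -> (4,2) -> (3,2) -> (2,2) -> (2,3) -> (1,3) -> (1,2) -> (1,1) -> (2,1) -> (3,1)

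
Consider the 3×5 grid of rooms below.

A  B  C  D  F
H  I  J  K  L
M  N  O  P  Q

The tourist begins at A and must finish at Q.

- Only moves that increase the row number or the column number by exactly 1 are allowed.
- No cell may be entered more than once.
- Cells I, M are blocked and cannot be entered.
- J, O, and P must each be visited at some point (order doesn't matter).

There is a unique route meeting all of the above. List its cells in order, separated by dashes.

Moves only go right or down, so the column and row indices never decrease.
Route from A: 2× right (reaching C), 2× down (reaching O), 2× right (reaching Q) — 6 moves in all.
Check: all required cells visited.

A - B - C - J - O - P - Q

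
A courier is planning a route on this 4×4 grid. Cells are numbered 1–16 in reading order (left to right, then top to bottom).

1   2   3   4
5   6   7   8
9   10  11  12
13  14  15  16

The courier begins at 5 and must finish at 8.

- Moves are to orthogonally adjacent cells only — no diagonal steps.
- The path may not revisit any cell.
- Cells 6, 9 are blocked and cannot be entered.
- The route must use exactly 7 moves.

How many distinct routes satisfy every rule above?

1

Need simple routes of exactly 7 moves from 5 to 8 (Manhattan distance 3, so 2 moves are spent on a detour and 2 undoing it).
Enumerating: 5 1 2 3 7 11 12 8.
That gives 1 route.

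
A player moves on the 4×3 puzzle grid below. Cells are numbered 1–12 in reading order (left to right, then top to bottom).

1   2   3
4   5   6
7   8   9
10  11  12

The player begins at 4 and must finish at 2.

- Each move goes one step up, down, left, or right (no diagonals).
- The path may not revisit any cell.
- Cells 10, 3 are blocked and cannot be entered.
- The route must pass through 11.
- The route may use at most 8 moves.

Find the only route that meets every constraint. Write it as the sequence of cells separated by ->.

4 -> 7 -> 8 -> 11 -> 12 -> 9 -> 6 -> 5 -> 2

The budget equals the shortest possible length, so every move has to be on a shortest route through the required cells.
Route from 4: down 1 to 7, right 1 to 8, down 1 to 11, right 1 to 12, up 2 to 6, left 1 to 5, up 1 to 2 — 8 moves in all.
Check: all required cells visited; 8 ≤ 8 moves.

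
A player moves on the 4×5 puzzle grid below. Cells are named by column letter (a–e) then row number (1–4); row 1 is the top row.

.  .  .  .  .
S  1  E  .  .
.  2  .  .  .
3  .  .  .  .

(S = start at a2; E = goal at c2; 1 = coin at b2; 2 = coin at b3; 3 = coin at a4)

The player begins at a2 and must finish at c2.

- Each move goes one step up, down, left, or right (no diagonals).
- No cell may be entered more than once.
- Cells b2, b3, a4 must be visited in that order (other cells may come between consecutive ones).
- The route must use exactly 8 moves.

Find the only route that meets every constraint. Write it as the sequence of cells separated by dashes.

a2 - b2 - b3 - a3 - a4 - b4 - c4 - c3 - c2

The waypoints must appear in the order b2, b3, a4, with no cell reused.
Route from a2: right 1 to b2, down 1 to b3, left 1 to a3, down 1 to a4, right 2 to c4, up 2 to c2 — 8 moves in all.
Check: order respected (1 at step 1, 2 at step 2, 3 at step 4); 8 moves as required.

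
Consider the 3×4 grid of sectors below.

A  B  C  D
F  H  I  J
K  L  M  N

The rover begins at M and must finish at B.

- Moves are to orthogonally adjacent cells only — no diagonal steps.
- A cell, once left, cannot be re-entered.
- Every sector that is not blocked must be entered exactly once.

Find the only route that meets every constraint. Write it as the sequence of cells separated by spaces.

M N J D C I H L K F A B

Need to visit all 12 open cells exactly once, starting at M and ending at B.
Cell K has only two open neighbours (F and L), so the path must pass straight through it: one of those is the cell it's entered from and the other is where it exits.
Route from M: right 1 to N, up 2 to D, left 1 to C, down 1 to I, left 1 to H, down 1 to L, left 1 to K, up 2 to A, right 1 to B — 11 moves in all.
Check: all 12 open cells covered.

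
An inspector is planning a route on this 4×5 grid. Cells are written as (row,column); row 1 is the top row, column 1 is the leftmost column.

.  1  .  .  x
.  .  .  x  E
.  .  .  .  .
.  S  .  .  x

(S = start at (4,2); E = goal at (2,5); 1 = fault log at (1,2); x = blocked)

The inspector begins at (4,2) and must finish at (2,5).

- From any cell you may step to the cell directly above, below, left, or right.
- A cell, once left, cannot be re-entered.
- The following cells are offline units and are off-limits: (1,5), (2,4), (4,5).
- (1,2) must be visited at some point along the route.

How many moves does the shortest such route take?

Any route passes through (1,2) somewhere between (4,2) and (2,5). Summing Manhattan distances along the two legs ((4,2) → (1,2) → (2,5)) gives a lower bound of 3 + 4 = 7 moves.
That bound ignores the blocked cells. Measuring each leg by the fewest moves that actually steer around them ((4,2)→(1,2): 3; (1,2)→(2,5): 6) raises the lower bound to 9.
A route of 9 moves exists: (4,2) → (3,2) → (2,2) → (1,2) → (1,3) → (2,3) → (3,3) → (3,4) → (3,5) → (2,5).
Since 9 matches that lower bound, it is optimal.

9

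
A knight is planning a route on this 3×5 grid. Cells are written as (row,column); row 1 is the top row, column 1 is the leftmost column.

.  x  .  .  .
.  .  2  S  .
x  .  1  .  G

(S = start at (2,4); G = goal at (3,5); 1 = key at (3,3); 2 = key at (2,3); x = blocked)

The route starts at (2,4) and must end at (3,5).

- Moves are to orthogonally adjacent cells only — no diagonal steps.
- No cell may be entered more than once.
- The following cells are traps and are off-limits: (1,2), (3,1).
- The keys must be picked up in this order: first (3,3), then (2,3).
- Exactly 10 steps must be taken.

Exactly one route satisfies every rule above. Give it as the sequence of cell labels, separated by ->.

The waypoints must appear in the order (3,3), (2,3), with no cell reused.
Route from (2,4): down to (3,4), 2× left (reaching (3,2)), up to (2,2), right to (2,3), up to (1,3), 2× right (reaching (1,5)), 2× down (reaching (3,5)) — 10 moves in all.
Check: order respected (1 at step 2, 2 at step 5); 10 moves as required.

(2,4) -> (3,4) -> (3,3) -> (3,2) -> (2,2) -> (2,3) -> (1,3) -> (1,4) -> (1,5) -> (2,5) -> (3,5)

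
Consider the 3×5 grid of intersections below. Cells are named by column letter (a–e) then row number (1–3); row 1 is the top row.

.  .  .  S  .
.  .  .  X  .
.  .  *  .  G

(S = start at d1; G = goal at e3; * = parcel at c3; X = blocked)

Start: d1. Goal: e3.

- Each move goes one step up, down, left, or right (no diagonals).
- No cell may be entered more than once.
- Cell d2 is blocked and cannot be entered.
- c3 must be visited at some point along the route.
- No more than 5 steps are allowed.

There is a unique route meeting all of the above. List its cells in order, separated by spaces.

d1 c1 c2 c3 d3 e3

The budget equals the shortest possible length, so every move has to be on a shortest route through the required cells.
Route from d1: left 1 to c1, down 2 to c3, right 2 to e3 — 5 moves in all.
Check: all required cells visited; 5 ≤ 5 moves.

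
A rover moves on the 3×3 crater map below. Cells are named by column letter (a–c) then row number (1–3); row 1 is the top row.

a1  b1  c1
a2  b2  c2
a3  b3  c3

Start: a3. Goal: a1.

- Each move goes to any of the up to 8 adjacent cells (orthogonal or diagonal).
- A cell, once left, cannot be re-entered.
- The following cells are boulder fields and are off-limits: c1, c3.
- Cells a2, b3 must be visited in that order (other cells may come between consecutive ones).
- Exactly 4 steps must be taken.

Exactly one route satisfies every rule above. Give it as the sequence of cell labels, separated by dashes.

The waypoints must appear in the order a2, b3, with no cell reused.
Route from a3: up 1 to a2, down-right 1 to b3, up 1 to b2, up-left 1 to a1 — 4 moves in all.
Check: order respected (a2 at step 1, b3 at step 2); 4 moves as required.

a3 - a2 - b3 - b2 - a1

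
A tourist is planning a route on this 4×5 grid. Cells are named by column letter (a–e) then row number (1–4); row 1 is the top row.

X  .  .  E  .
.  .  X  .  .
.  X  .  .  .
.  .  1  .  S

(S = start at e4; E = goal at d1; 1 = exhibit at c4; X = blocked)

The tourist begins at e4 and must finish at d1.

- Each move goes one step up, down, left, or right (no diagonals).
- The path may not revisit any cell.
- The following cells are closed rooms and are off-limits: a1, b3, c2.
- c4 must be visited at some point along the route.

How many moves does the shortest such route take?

6

Any route passes through c4 somewhere between e4 and d1. Summing Manhattan distances along the two legs (e4 → c4 → d1) gives a lower bound of 2 + 4 = 6 moves.
A route of 6 moves achieves this: e4 → d4 → c4 → c3 → d3 → d2 → d1.
Since 6 matches the lower bound, it is optimal.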